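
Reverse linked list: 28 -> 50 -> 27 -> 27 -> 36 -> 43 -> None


Step 1: curr=28, set curr.next=prev(None) | reversed so far: 28
Step 2: curr=50, set curr.next=prev(28) | reversed so far: 50 -> 28
Step 3: curr=27, set curr.next=prev(50) | reversed so far: 27 -> 50 -> 28
Step 4: curr=27, set curr.next=prev(27) | reversed so far: 27 -> 27 -> 50 -> 28
Step 5: curr=36, set curr.next=prev(27) | reversed so far: 36 -> 27 -> 27 -> 50 -> 28
Step 6: curr=43, set curr.next=prev(36) | reversed so far: 43 -> 36 -> 27 -> 27 -> 50 -> 28

43 -> 36 -> 27 -> 27 -> 50 -> 28 -> None


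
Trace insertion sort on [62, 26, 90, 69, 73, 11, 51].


Initial: [62, 26, 90, 69, 73, 11, 51]
Insert 26: [26, 62, 90, 69, 73, 11, 51]
Insert 90: [26, 62, 90, 69, 73, 11, 51]
Insert 69: [26, 62, 69, 90, 73, 11, 51]
Insert 73: [26, 62, 69, 73, 90, 11, 51]
Insert 11: [11, 26, 62, 69, 73, 90, 51]
Insert 51: [11, 26, 51, 62, 69, 73, 90]

Sorted: [11, 26, 51, 62, 69, 73, 90]


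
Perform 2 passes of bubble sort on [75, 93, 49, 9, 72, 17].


Initial: [75, 93, 49, 9, 72, 17]
Pass 1: [75, 49, 9, 72, 17, 93] (4 swaps)
Pass 2: [49, 9, 72, 17, 75, 93] (4 swaps)

After 2 passes: [49, 9, 72, 17, 75, 93]


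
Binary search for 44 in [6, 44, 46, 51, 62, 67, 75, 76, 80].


Step 1: lo=0, hi=8, mid=4, val=62
Step 2: lo=0, hi=3, mid=1, val=44

Found at index 1


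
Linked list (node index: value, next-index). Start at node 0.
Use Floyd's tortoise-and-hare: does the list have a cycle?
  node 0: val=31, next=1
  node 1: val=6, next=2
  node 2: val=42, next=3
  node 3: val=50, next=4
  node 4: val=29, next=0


Floyd's tortoise (slow, +1) and hare (fast, +2):
  init: slow=0, fast=0
  step 1: slow=1, fast=2
  step 2: slow=2, fast=4
  step 3: slow=3, fast=1
  step 4: slow=4, fast=3
  step 5: slow=0, fast=0
  slow == fast at node 0: cycle detected

Cycle: yes


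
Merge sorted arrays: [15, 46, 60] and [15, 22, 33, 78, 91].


Take 15 from A
Take 15 from B
Take 22 from B
Take 33 from B
Take 46 from A
Take 60 from A

Merged: [15, 15, 22, 33, 46, 60, 78, 91]


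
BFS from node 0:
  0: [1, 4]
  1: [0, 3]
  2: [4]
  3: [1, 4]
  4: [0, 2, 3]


Visit 0, enqueue [1, 4]
Visit 1, enqueue [3]
Visit 4, enqueue [2]
Visit 3, enqueue []
Visit 2, enqueue []

BFS order: [0, 1, 4, 3, 2]


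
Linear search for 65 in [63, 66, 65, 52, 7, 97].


i=0: 63!=65
i=1: 66!=65
i=2: 65==65 found!

Found at 2, 3 comps


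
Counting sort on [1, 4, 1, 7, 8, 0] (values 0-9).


Input: [1, 4, 1, 7, 8, 0]
Counts: [1, 2, 0, 0, 1, 0, 0, 1, 1, 0]

Sorted: [0, 1, 1, 4, 7, 8]


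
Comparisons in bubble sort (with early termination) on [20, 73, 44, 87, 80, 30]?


Algorithm: bubble sort (with early termination)
Input: [20, 73, 44, 87, 80, 30]
Sorted: [20, 30, 44, 73, 80, 87]

15


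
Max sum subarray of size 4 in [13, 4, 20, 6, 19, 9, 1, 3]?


[0:4]: 43
[1:5]: 49
[2:6]: 54
[3:7]: 35
[4:8]: 32

Max: 54 at [2:6]


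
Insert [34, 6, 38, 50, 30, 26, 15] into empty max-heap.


Insert 34: [34]
Insert 6: [34, 6]
Insert 38: [38, 6, 34]
Insert 50: [50, 38, 34, 6]
Insert 30: [50, 38, 34, 6, 30]
Insert 26: [50, 38, 34, 6, 30, 26]
Insert 15: [50, 38, 34, 6, 30, 26, 15]

Final heap: [50, 38, 34, 6, 30, 26, 15]


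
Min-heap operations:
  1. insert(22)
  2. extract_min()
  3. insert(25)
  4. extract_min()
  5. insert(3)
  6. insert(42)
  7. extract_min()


insert(22) -> [22]
extract_min()->22, []
insert(25) -> [25]
extract_min()->25, []
insert(3) -> [3]
insert(42) -> [3, 42]
extract_min()->3, [42]

Final heap: [42]


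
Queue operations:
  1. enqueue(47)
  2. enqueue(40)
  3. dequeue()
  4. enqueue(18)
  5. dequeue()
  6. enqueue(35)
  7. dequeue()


enqueue(47) -> [47]
enqueue(40) -> [47, 40]
dequeue()->47, [40]
enqueue(18) -> [40, 18]
dequeue()->40, [18]
enqueue(35) -> [18, 35]
dequeue()->18, [35]

Final queue: [35]


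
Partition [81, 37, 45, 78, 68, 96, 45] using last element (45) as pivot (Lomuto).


Pivot: 45
  37 <= 45: swap -> [37, 81, 45, 78, 68, 96, 45]
  45 <= 45: swap -> [37, 45, 81, 78, 68, 96, 45]
Place pivot at 2: [37, 45, 45, 78, 68, 96, 81]

Partitioned: [37, 45, 45, 78, 68, 96, 81]


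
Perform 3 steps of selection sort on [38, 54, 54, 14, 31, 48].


Initial: [38, 54, 54, 14, 31, 48]
Step 1: min=14 at 3
  Swap: [14, 54, 54, 38, 31, 48]
Step 2: min=31 at 4
  Swap: [14, 31, 54, 38, 54, 48]
Step 3: min=38 at 3
  Swap: [14, 31, 38, 54, 54, 48]

After 3 steps: [14, 31, 38, 54, 54, 48]


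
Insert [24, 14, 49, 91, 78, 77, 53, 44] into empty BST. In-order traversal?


Insert 24: root
Insert 14: L from 24
Insert 49: R from 24
Insert 91: R from 24 -> R from 49
Insert 78: R from 24 -> R from 49 -> L from 91
Insert 77: R from 24 -> R from 49 -> L from 91 -> L from 78
Insert 53: R from 24 -> R from 49 -> L from 91 -> L from 78 -> L from 77
Insert 44: R from 24 -> L from 49

In-order: [14, 24, 44, 49, 53, 77, 78, 91]


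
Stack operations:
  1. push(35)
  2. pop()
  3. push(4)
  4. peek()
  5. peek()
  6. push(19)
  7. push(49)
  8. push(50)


push(35) -> [35]
pop()->35, []
push(4) -> [4]
peek()->4
peek()->4
push(19) -> [4, 19]
push(49) -> [4, 19, 49]
push(50) -> [4, 19, 49, 50]

Final stack: [4, 19, 49, 50]


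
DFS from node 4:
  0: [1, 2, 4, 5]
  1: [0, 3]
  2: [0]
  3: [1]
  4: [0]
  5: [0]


Visit 4, push [0]
Visit 0, push [5, 2, 1]
Visit 1, push [3]
Visit 3, push []
Visit 2, push []
Visit 5, push []

DFS order: [4, 0, 1, 3, 2, 5]


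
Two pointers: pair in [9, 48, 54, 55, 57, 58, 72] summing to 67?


lo=0(9)+hi=6(72)=81
lo=0(9)+hi=5(58)=67

Yes: 9+58=67


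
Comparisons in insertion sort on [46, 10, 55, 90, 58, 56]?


Algorithm: insertion sort
Input: [46, 10, 55, 90, 58, 56]
Sorted: [10, 46, 55, 56, 58, 90]

8


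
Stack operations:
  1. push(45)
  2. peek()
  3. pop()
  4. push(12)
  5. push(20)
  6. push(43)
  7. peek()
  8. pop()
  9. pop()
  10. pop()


push(45) -> [45]
peek()->45
pop()->45, []
push(12) -> [12]
push(20) -> [12, 20]
push(43) -> [12, 20, 43]
peek()->43
pop()->43, [12, 20]
pop()->20, [12]
pop()->12, []

Final stack: []


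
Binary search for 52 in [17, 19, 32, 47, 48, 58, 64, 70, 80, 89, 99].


Step 1: lo=0, hi=10, mid=5, val=58
Step 2: lo=0, hi=4, mid=2, val=32
Step 3: lo=3, hi=4, mid=3, val=47
Step 4: lo=4, hi=4, mid=4, val=48

Not found


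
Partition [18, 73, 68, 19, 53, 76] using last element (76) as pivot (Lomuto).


Pivot: 76
  18 <= 76: advance i (no swap)
  73 <= 76: advance i (no swap)
  68 <= 76: advance i (no swap)
  19 <= 76: advance i (no swap)
  53 <= 76: advance i (no swap)
Place pivot at 5: [18, 73, 68, 19, 53, 76]

Partitioned: [18, 73, 68, 19, 53, 76]


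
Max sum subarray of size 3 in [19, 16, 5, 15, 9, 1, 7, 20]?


[0:3]: 40
[1:4]: 36
[2:5]: 29
[3:6]: 25
[4:7]: 17
[5:8]: 28

Max: 40 at [0:3]


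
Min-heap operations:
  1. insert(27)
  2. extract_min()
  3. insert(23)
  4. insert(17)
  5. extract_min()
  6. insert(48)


insert(27) -> [27]
extract_min()->27, []
insert(23) -> [23]
insert(17) -> [17, 23]
extract_min()->17, [23]
insert(48) -> [23, 48]

Final heap: [23, 48]


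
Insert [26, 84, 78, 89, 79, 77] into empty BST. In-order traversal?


Insert 26: root
Insert 84: R from 26
Insert 78: R from 26 -> L from 84
Insert 89: R from 26 -> R from 84
Insert 79: R from 26 -> L from 84 -> R from 78
Insert 77: R from 26 -> L from 84 -> L from 78

In-order: [26, 77, 78, 79, 84, 89]


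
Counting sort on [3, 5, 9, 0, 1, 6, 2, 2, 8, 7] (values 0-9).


Input: [3, 5, 9, 0, 1, 6, 2, 2, 8, 7]
Counts: [1, 1, 2, 1, 0, 1, 1, 1, 1, 1]

Sorted: [0, 1, 2, 2, 3, 5, 6, 7, 8, 9]


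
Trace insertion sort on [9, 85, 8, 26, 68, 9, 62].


Initial: [9, 85, 8, 26, 68, 9, 62]
Insert 85: [9, 85, 8, 26, 68, 9, 62]
Insert 8: [8, 9, 85, 26, 68, 9, 62]
Insert 26: [8, 9, 26, 85, 68, 9, 62]
Insert 68: [8, 9, 26, 68, 85, 9, 62]
Insert 9: [8, 9, 9, 26, 68, 85, 62]
Insert 62: [8, 9, 9, 26, 62, 68, 85]

Sorted: [8, 9, 9, 26, 62, 68, 85]


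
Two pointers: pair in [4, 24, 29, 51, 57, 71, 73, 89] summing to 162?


lo=0(4)+hi=7(89)=93
lo=1(24)+hi=7(89)=113
lo=2(29)+hi=7(89)=118
lo=3(51)+hi=7(89)=140
lo=4(57)+hi=7(89)=146
lo=5(71)+hi=7(89)=160
lo=6(73)+hi=7(89)=162

Yes: 73+89=162


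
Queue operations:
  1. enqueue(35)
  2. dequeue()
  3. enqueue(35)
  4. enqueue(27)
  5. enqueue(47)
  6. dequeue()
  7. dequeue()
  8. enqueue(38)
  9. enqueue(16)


enqueue(35) -> [35]
dequeue()->35, []
enqueue(35) -> [35]
enqueue(27) -> [35, 27]
enqueue(47) -> [35, 27, 47]
dequeue()->35, [27, 47]
dequeue()->27, [47]
enqueue(38) -> [47, 38]
enqueue(16) -> [47, 38, 16]

Final queue: [47, 38, 16]


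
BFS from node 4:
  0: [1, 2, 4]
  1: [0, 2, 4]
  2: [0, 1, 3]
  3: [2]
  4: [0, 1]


Visit 4, enqueue [0, 1]
Visit 0, enqueue [2]
Visit 1, enqueue []
Visit 2, enqueue [3]
Visit 3, enqueue []

BFS order: [4, 0, 1, 2, 3]


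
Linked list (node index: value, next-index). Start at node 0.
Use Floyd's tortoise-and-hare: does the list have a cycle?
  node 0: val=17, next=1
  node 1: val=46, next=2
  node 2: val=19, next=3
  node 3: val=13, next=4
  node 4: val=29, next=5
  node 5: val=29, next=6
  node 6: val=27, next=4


Floyd's tortoise (slow, +1) and hare (fast, +2):
  init: slow=0, fast=0
  step 1: slow=1, fast=2
  step 2: slow=2, fast=4
  step 3: slow=3, fast=6
  step 4: slow=4, fast=5
  step 5: slow=5, fast=4
  step 6: slow=6, fast=6
  slow == fast at node 6: cycle detected

Cycle: yes


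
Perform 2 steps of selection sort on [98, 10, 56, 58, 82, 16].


Initial: [98, 10, 56, 58, 82, 16]
Step 1: min=10 at 1
  Swap: [10, 98, 56, 58, 82, 16]
Step 2: min=16 at 5
  Swap: [10, 16, 56, 58, 82, 98]

After 2 steps: [10, 16, 56, 58, 82, 98]


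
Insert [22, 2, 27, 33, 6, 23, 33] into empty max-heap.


Insert 22: [22]
Insert 2: [22, 2]
Insert 27: [27, 2, 22]
Insert 33: [33, 27, 22, 2]
Insert 6: [33, 27, 22, 2, 6]
Insert 23: [33, 27, 23, 2, 6, 22]
Insert 33: [33, 27, 33, 2, 6, 22, 23]

Final heap: [33, 27, 33, 2, 6, 22, 23]


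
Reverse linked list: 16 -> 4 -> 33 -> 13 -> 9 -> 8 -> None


Step 1: curr=16, set curr.next=prev(None) | reversed so far: 16
Step 2: curr=4, set curr.next=prev(16) | reversed so far: 4 -> 16
Step 3: curr=33, set curr.next=prev(4) | reversed so far: 33 -> 4 -> 16
Step 4: curr=13, set curr.next=prev(33) | reversed so far: 13 -> 33 -> 4 -> 16
Step 5: curr=9, set curr.next=prev(13) | reversed so far: 9 -> 13 -> 33 -> 4 -> 16
Step 6: curr=8, set curr.next=prev(9) | reversed so far: 8 -> 9 -> 13 -> 33 -> 4 -> 16

8 -> 9 -> 13 -> 33 -> 4 -> 16 -> None


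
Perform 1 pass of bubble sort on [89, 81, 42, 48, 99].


Initial: [89, 81, 42, 48, 99]
Pass 1: [81, 42, 48, 89, 99] (3 swaps)

After 1 pass: [81, 42, 48, 89, 99]


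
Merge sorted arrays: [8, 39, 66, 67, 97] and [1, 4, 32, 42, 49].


Take 1 from B
Take 4 from B
Take 8 from A
Take 32 from B
Take 39 from A
Take 42 from B
Take 49 from B

Merged: [1, 4, 8, 32, 39, 42, 49, 66, 67, 97]


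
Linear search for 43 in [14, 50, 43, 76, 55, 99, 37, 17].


i=0: 14!=43
i=1: 50!=43
i=2: 43==43 found!

Found at 2, 3 comps


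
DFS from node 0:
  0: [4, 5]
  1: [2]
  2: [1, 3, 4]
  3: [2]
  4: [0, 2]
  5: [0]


Visit 0, push [5, 4]
Visit 4, push [2]
Visit 2, push [3, 1]
Visit 1, push []
Visit 3, push []
Visit 5, push []

DFS order: [0, 4, 2, 1, 3, 5]


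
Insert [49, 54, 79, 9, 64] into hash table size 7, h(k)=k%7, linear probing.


Insert 49: h=0 -> slot 0
Insert 54: h=5 -> slot 5
Insert 79: h=2 -> slot 2
Insert 9: h=2, 1 probes -> slot 3
Insert 64: h=1 -> slot 1

Table: [49, 64, 79, 9, None, 54, None]


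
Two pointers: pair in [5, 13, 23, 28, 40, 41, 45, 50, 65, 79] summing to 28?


lo=0(5)+hi=9(79)=84
lo=0(5)+hi=8(65)=70
lo=0(5)+hi=7(50)=55
lo=0(5)+hi=6(45)=50
lo=0(5)+hi=5(41)=46
lo=0(5)+hi=4(40)=45
lo=0(5)+hi=3(28)=33
lo=0(5)+hi=2(23)=28

Yes: 5+23=28


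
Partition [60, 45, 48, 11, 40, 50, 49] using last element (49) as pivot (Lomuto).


Pivot: 49
  45 <= 49: swap -> [45, 60, 48, 11, 40, 50, 49]
  48 <= 49: swap -> [45, 48, 60, 11, 40, 50, 49]
  11 <= 49: swap -> [45, 48, 11, 60, 40, 50, 49]
  40 <= 49: swap -> [45, 48, 11, 40, 60, 50, 49]
Place pivot at 4: [45, 48, 11, 40, 49, 50, 60]

Partitioned: [45, 48, 11, 40, 49, 50, 60]


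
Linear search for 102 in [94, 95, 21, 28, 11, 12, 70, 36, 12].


i=0: 94!=102
i=1: 95!=102
i=2: 21!=102
i=3: 28!=102
i=4: 11!=102
i=5: 12!=102
i=6: 70!=102
i=7: 36!=102
i=8: 12!=102

Not found, 9 comps


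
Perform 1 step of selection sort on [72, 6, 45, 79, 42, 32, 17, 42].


Initial: [72, 6, 45, 79, 42, 32, 17, 42]
Step 1: min=6 at 1
  Swap: [6, 72, 45, 79, 42, 32, 17, 42]

After 1 step: [6, 72, 45, 79, 42, 32, 17, 42]


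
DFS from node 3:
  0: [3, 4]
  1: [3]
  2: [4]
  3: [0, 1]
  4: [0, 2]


Visit 3, push [1, 0]
Visit 0, push [4]
Visit 4, push [2]
Visit 2, push []
Visit 1, push []

DFS order: [3, 0, 4, 2, 1]


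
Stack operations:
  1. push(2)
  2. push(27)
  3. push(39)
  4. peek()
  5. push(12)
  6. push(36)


push(2) -> [2]
push(27) -> [2, 27]
push(39) -> [2, 27, 39]
peek()->39
push(12) -> [2, 27, 39, 12]
push(36) -> [2, 27, 39, 12, 36]

Final stack: [2, 27, 39, 12, 36]


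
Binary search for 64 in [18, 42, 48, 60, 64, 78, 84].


Step 1: lo=0, hi=6, mid=3, val=60
Step 2: lo=4, hi=6, mid=5, val=78
Step 3: lo=4, hi=4, mid=4, val=64

Found at index 4


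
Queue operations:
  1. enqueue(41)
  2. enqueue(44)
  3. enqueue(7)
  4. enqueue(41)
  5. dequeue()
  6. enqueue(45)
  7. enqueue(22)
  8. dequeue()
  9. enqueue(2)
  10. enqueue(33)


enqueue(41) -> [41]
enqueue(44) -> [41, 44]
enqueue(7) -> [41, 44, 7]
enqueue(41) -> [41, 44, 7, 41]
dequeue()->41, [44, 7, 41]
enqueue(45) -> [44, 7, 41, 45]
enqueue(22) -> [44, 7, 41, 45, 22]
dequeue()->44, [7, 41, 45, 22]
enqueue(2) -> [7, 41, 45, 22, 2]
enqueue(33) -> [7, 41, 45, 22, 2, 33]

Final queue: [7, 41, 45, 22, 2, 33]


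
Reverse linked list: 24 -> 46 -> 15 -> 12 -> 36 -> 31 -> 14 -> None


Step 1: curr=24, set curr.next=prev(None) | reversed so far: 24
Step 2: curr=46, set curr.next=prev(24) | reversed so far: 46 -> 24
Step 3: curr=15, set curr.next=prev(46) | reversed so far: 15 -> 46 -> 24
Step 4: curr=12, set curr.next=prev(15) | reversed so far: 12 -> 15 -> 46 -> 24
Step 5: curr=36, set curr.next=prev(12) | reversed so far: 36 -> 12 -> 15 -> 46 -> 24
Step 6: curr=31, set curr.next=prev(36) | reversed so far: 31 -> 36 -> 12 -> 15 -> 46 -> 24
Step 7: curr=14, set curr.next=prev(31) | reversed so far: 14 -> 31 -> 36 -> 12 -> 15 -> 46 -> 24

14 -> 31 -> 36 -> 12 -> 15 -> 46 -> 24 -> None


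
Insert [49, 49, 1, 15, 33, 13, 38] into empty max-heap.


Insert 49: [49]
Insert 49: [49, 49]
Insert 1: [49, 49, 1]
Insert 15: [49, 49, 1, 15]
Insert 33: [49, 49, 1, 15, 33]
Insert 13: [49, 49, 13, 15, 33, 1]
Insert 38: [49, 49, 38, 15, 33, 1, 13]

Final heap: [49, 49, 38, 15, 33, 1, 13]


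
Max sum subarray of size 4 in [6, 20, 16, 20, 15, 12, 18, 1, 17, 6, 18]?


[0:4]: 62
[1:5]: 71
[2:6]: 63
[3:7]: 65
[4:8]: 46
[5:9]: 48
[6:10]: 42
[7:11]: 42

Max: 71 at [1:5]


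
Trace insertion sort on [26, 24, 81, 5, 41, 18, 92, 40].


Initial: [26, 24, 81, 5, 41, 18, 92, 40]
Insert 24: [24, 26, 81, 5, 41, 18, 92, 40]
Insert 81: [24, 26, 81, 5, 41, 18, 92, 40]
Insert 5: [5, 24, 26, 81, 41, 18, 92, 40]
Insert 41: [5, 24, 26, 41, 81, 18, 92, 40]
Insert 18: [5, 18, 24, 26, 41, 81, 92, 40]
Insert 92: [5, 18, 24, 26, 41, 81, 92, 40]
Insert 40: [5, 18, 24, 26, 40, 41, 81, 92]

Sorted: [5, 18, 24, 26, 40, 41, 81, 92]


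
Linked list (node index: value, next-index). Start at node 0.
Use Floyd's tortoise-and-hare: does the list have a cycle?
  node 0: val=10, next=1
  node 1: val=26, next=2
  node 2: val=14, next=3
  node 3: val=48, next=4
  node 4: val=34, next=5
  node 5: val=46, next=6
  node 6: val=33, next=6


Floyd's tortoise (slow, +1) and hare (fast, +2):
  init: slow=0, fast=0
  step 1: slow=1, fast=2
  step 2: slow=2, fast=4
  step 3: slow=3, fast=6
  step 4: slow=4, fast=6
  step 5: slow=5, fast=6
  step 6: slow=6, fast=6
  slow == fast at node 6: cycle detected

Cycle: yes


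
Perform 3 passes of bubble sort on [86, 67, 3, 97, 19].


Initial: [86, 67, 3, 97, 19]
Pass 1: [67, 3, 86, 19, 97] (3 swaps)
Pass 2: [3, 67, 19, 86, 97] (2 swaps)
Pass 3: [3, 19, 67, 86, 97] (1 swaps)

After 3 passes: [3, 19, 67, 86, 97]


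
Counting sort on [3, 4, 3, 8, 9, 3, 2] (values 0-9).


Input: [3, 4, 3, 8, 9, 3, 2]
Counts: [0, 0, 1, 3, 1, 0, 0, 0, 1, 1]

Sorted: [2, 3, 3, 3, 4, 8, 9]


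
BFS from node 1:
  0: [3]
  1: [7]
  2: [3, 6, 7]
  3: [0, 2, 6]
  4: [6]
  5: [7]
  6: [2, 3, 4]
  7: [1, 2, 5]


Visit 1, enqueue [7]
Visit 7, enqueue [2, 5]
Visit 2, enqueue [3, 6]
Visit 5, enqueue []
Visit 3, enqueue [0]
Visit 6, enqueue [4]
Visit 0, enqueue []
Visit 4, enqueue []

BFS order: [1, 7, 2, 5, 3, 6, 0, 4]


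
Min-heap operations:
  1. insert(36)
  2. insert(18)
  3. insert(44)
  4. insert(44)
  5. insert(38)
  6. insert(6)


insert(36) -> [36]
insert(18) -> [18, 36]
insert(44) -> [18, 36, 44]
insert(44) -> [18, 36, 44, 44]
insert(38) -> [18, 36, 44, 44, 38]
insert(6) -> [6, 36, 18, 44, 38, 44]

Final heap: [6, 36, 18, 44, 38, 44]


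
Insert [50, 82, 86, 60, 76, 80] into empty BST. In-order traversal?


Insert 50: root
Insert 82: R from 50
Insert 86: R from 50 -> R from 82
Insert 60: R from 50 -> L from 82
Insert 76: R from 50 -> L from 82 -> R from 60
Insert 80: R from 50 -> L from 82 -> R from 60 -> R from 76

In-order: [50, 60, 76, 80, 82, 86]


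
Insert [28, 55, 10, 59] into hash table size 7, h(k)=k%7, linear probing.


Insert 28: h=0 -> slot 0
Insert 55: h=6 -> slot 6
Insert 10: h=3 -> slot 3
Insert 59: h=3, 1 probes -> slot 4

Table: [28, None, None, 10, 59, None, 55]


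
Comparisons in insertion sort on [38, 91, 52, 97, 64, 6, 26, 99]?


Algorithm: insertion sort
Input: [38, 91, 52, 97, 64, 6, 26, 99]
Sorted: [6, 26, 38, 52, 64, 91, 97, 99]

19


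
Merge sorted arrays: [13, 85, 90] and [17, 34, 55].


Take 13 from A
Take 17 from B
Take 34 from B
Take 55 from B

Merged: [13, 17, 34, 55, 85, 90]


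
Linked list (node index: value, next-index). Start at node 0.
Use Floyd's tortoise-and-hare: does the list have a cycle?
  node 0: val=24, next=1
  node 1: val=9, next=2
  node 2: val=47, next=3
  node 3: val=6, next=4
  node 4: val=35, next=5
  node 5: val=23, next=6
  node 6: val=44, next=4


Floyd's tortoise (slow, +1) and hare (fast, +2):
  init: slow=0, fast=0
  step 1: slow=1, fast=2
  step 2: slow=2, fast=4
  step 3: slow=3, fast=6
  step 4: slow=4, fast=5
  step 5: slow=5, fast=4
  step 6: slow=6, fast=6
  slow == fast at node 6: cycle detected

Cycle: yes


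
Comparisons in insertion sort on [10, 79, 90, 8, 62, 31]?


Algorithm: insertion sort
Input: [10, 79, 90, 8, 62, 31]
Sorted: [8, 10, 31, 62, 79, 90]

12


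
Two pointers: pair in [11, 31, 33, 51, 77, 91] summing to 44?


lo=0(11)+hi=5(91)=102
lo=0(11)+hi=4(77)=88
lo=0(11)+hi=3(51)=62
lo=0(11)+hi=2(33)=44

Yes: 11+33=44


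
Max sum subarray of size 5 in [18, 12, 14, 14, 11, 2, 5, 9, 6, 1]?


[0:5]: 69
[1:6]: 53
[2:7]: 46
[3:8]: 41
[4:9]: 33
[5:10]: 23

Max: 69 at [0:5]


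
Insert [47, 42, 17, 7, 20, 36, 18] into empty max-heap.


Insert 47: [47]
Insert 42: [47, 42]
Insert 17: [47, 42, 17]
Insert 7: [47, 42, 17, 7]
Insert 20: [47, 42, 17, 7, 20]
Insert 36: [47, 42, 36, 7, 20, 17]
Insert 18: [47, 42, 36, 7, 20, 17, 18]

Final heap: [47, 42, 36, 7, 20, 17, 18]


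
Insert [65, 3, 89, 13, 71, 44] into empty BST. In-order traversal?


Insert 65: root
Insert 3: L from 65
Insert 89: R from 65
Insert 13: L from 65 -> R from 3
Insert 71: R from 65 -> L from 89
Insert 44: L from 65 -> R from 3 -> R from 13

In-order: [3, 13, 44, 65, 71, 89]


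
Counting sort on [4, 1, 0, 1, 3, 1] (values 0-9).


Input: [4, 1, 0, 1, 3, 1]
Counts: [1, 3, 0, 1, 1, 0, 0, 0, 0, 0]

Sorted: [0, 1, 1, 1, 3, 4]


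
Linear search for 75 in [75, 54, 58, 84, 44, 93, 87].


i=0: 75==75 found!

Found at 0, 1 comps


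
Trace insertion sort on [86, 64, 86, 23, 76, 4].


Initial: [86, 64, 86, 23, 76, 4]
Insert 64: [64, 86, 86, 23, 76, 4]
Insert 86: [64, 86, 86, 23, 76, 4]
Insert 23: [23, 64, 86, 86, 76, 4]
Insert 76: [23, 64, 76, 86, 86, 4]
Insert 4: [4, 23, 64, 76, 86, 86]

Sorted: [4, 23, 64, 76, 86, 86]


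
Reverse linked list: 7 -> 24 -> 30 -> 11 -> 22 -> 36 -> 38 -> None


Step 1: curr=7, set curr.next=prev(None) | reversed so far: 7
Step 2: curr=24, set curr.next=prev(7) | reversed so far: 24 -> 7
Step 3: curr=30, set curr.next=prev(24) | reversed so far: 30 -> 24 -> 7
Step 4: curr=11, set curr.next=prev(30) | reversed so far: 11 -> 30 -> 24 -> 7
Step 5: curr=22, set curr.next=prev(11) | reversed so far: 22 -> 11 -> 30 -> 24 -> 7
Step 6: curr=36, set curr.next=prev(22) | reversed so far: 36 -> 22 -> 11 -> 30 -> 24 -> 7
Step 7: curr=38, set curr.next=prev(36) | reversed so far: 38 -> 36 -> 22 -> 11 -> 30 -> 24 -> 7

38 -> 36 -> 22 -> 11 -> 30 -> 24 -> 7 -> None


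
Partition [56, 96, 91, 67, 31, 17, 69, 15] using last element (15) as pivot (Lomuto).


Pivot: 15
Place pivot at 0: [15, 96, 91, 67, 31, 17, 69, 56]

Partitioned: [15, 96, 91, 67, 31, 17, 69, 56]


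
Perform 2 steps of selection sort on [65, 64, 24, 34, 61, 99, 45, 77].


Initial: [65, 64, 24, 34, 61, 99, 45, 77]
Step 1: min=24 at 2
  Swap: [24, 64, 65, 34, 61, 99, 45, 77]
Step 2: min=34 at 3
  Swap: [24, 34, 65, 64, 61, 99, 45, 77]

After 2 steps: [24, 34, 65, 64, 61, 99, 45, 77]


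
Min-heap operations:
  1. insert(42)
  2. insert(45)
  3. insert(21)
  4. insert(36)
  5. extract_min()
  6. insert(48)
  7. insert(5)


insert(42) -> [42]
insert(45) -> [42, 45]
insert(21) -> [21, 45, 42]
insert(36) -> [21, 36, 42, 45]
extract_min()->21, [36, 45, 42]
insert(48) -> [36, 45, 42, 48]
insert(5) -> [5, 36, 42, 48, 45]

Final heap: [5, 36, 42, 48, 45]


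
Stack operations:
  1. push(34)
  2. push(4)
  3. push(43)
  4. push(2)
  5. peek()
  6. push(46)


push(34) -> [34]
push(4) -> [34, 4]
push(43) -> [34, 4, 43]
push(2) -> [34, 4, 43, 2]
peek()->2
push(46) -> [34, 4, 43, 2, 46]

Final stack: [34, 4, 43, 2, 46]


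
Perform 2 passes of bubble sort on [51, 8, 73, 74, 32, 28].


Initial: [51, 8, 73, 74, 32, 28]
Pass 1: [8, 51, 73, 32, 28, 74] (3 swaps)
Pass 2: [8, 51, 32, 28, 73, 74] (2 swaps)

After 2 passes: [8, 51, 32, 28, 73, 74]


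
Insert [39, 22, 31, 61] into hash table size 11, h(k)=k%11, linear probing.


Insert 39: h=6 -> slot 6
Insert 22: h=0 -> slot 0
Insert 31: h=9 -> slot 9
Insert 61: h=6, 1 probes -> slot 7

Table: [22, None, None, None, None, None, 39, 61, None, 31, None]


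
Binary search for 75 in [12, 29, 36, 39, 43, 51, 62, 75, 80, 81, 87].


Step 1: lo=0, hi=10, mid=5, val=51
Step 2: lo=6, hi=10, mid=8, val=80
Step 3: lo=6, hi=7, mid=6, val=62
Step 4: lo=7, hi=7, mid=7, val=75

Found at index 7


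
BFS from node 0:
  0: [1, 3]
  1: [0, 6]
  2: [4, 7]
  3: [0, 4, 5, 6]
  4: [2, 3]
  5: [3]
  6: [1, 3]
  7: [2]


Visit 0, enqueue [1, 3]
Visit 1, enqueue [6]
Visit 3, enqueue [4, 5]
Visit 6, enqueue []
Visit 4, enqueue [2]
Visit 5, enqueue []
Visit 2, enqueue [7]
Visit 7, enqueue []

BFS order: [0, 1, 3, 6, 4, 5, 2, 7]


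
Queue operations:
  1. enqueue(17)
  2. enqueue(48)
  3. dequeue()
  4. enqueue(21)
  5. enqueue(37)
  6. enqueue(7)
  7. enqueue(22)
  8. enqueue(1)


enqueue(17) -> [17]
enqueue(48) -> [17, 48]
dequeue()->17, [48]
enqueue(21) -> [48, 21]
enqueue(37) -> [48, 21, 37]
enqueue(7) -> [48, 21, 37, 7]
enqueue(22) -> [48, 21, 37, 7, 22]
enqueue(1) -> [48, 21, 37, 7, 22, 1]

Final queue: [48, 21, 37, 7, 22, 1]


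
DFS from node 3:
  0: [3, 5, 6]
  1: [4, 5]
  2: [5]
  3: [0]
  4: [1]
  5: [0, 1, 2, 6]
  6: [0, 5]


Visit 3, push [0]
Visit 0, push [6, 5]
Visit 5, push [6, 2, 1]
Visit 1, push [4]
Visit 4, push []
Visit 2, push []
Visit 6, push []

DFS order: [3, 0, 5, 1, 4, 2, 6]


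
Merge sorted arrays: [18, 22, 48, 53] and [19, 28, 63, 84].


Take 18 from A
Take 19 from B
Take 22 from A
Take 28 from B
Take 48 from A
Take 53 from A

Merged: [18, 19, 22, 28, 48, 53, 63, 84]


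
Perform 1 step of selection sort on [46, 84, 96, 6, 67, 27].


Initial: [46, 84, 96, 6, 67, 27]
Step 1: min=6 at 3
  Swap: [6, 84, 96, 46, 67, 27]

After 1 step: [6, 84, 96, 46, 67, 27]


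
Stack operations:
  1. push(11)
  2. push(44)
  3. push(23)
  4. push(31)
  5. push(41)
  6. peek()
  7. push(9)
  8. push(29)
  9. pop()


push(11) -> [11]
push(44) -> [11, 44]
push(23) -> [11, 44, 23]
push(31) -> [11, 44, 23, 31]
push(41) -> [11, 44, 23, 31, 41]
peek()->41
push(9) -> [11, 44, 23, 31, 41, 9]
push(29) -> [11, 44, 23, 31, 41, 9, 29]
pop()->29, [11, 44, 23, 31, 41, 9]

Final stack: [11, 44, 23, 31, 41, 9]


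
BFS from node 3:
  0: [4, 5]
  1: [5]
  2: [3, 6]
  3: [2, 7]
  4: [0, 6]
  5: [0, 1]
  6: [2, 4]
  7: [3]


Visit 3, enqueue [2, 7]
Visit 2, enqueue [6]
Visit 7, enqueue []
Visit 6, enqueue [4]
Visit 4, enqueue [0]
Visit 0, enqueue [5]
Visit 5, enqueue [1]
Visit 1, enqueue []

BFS order: [3, 2, 7, 6, 4, 0, 5, 1]


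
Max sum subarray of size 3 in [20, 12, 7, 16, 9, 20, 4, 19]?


[0:3]: 39
[1:4]: 35
[2:5]: 32
[3:6]: 45
[4:7]: 33
[5:8]: 43

Max: 45 at [3:6]


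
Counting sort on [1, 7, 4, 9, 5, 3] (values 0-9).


Input: [1, 7, 4, 9, 5, 3]
Counts: [0, 1, 0, 1, 1, 1, 0, 1, 0, 1]

Sorted: [1, 3, 4, 5, 7, 9]


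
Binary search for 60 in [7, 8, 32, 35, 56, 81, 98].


Step 1: lo=0, hi=6, mid=3, val=35
Step 2: lo=4, hi=6, mid=5, val=81
Step 3: lo=4, hi=4, mid=4, val=56

Not found


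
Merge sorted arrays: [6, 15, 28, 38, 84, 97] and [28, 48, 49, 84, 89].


Take 6 from A
Take 15 from A
Take 28 from A
Take 28 from B
Take 38 from A
Take 48 from B
Take 49 from B
Take 84 from A
Take 84 from B
Take 89 from B

Merged: [6, 15, 28, 28, 38, 48, 49, 84, 84, 89, 97]


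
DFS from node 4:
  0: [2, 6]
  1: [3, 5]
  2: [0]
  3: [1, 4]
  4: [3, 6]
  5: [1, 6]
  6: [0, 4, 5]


Visit 4, push [6, 3]
Visit 3, push [1]
Visit 1, push [5]
Visit 5, push [6]
Visit 6, push [0]
Visit 0, push [2]
Visit 2, push []

DFS order: [4, 3, 1, 5, 6, 0, 2]


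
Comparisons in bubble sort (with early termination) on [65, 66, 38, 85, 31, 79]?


Algorithm: bubble sort (with early termination)
Input: [65, 66, 38, 85, 31, 79]
Sorted: [31, 38, 65, 66, 79, 85]

15


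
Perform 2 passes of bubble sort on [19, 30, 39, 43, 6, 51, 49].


Initial: [19, 30, 39, 43, 6, 51, 49]
Pass 1: [19, 30, 39, 6, 43, 49, 51] (2 swaps)
Pass 2: [19, 30, 6, 39, 43, 49, 51] (1 swaps)

After 2 passes: [19, 30, 6, 39, 43, 49, 51]


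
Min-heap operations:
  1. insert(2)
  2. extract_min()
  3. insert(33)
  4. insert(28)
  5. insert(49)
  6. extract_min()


insert(2) -> [2]
extract_min()->2, []
insert(33) -> [33]
insert(28) -> [28, 33]
insert(49) -> [28, 33, 49]
extract_min()->28, [33, 49]

Final heap: [33, 49]


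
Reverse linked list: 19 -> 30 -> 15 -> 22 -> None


Step 1: curr=19, set curr.next=prev(None) | reversed so far: 19
Step 2: curr=30, set curr.next=prev(19) | reversed so far: 30 -> 19
Step 3: curr=15, set curr.next=prev(30) | reversed so far: 15 -> 30 -> 19
Step 4: curr=22, set curr.next=prev(15) | reversed so far: 22 -> 15 -> 30 -> 19

22 -> 15 -> 30 -> 19 -> None


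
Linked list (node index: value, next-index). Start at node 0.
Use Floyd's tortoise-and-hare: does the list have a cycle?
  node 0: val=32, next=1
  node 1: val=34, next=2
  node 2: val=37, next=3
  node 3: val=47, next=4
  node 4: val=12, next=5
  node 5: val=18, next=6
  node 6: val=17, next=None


Floyd's tortoise (slow, +1) and hare (fast, +2):
  init: slow=0, fast=0
  step 1: slow=1, fast=2
  step 2: slow=2, fast=4
  step 3: slow=3, fast=6
  step 4: fast -> None, no cycle

Cycle: no


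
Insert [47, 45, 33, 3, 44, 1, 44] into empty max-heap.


Insert 47: [47]
Insert 45: [47, 45]
Insert 33: [47, 45, 33]
Insert 3: [47, 45, 33, 3]
Insert 44: [47, 45, 33, 3, 44]
Insert 1: [47, 45, 33, 3, 44, 1]
Insert 44: [47, 45, 44, 3, 44, 1, 33]

Final heap: [47, 45, 44, 3, 44, 1, 33]


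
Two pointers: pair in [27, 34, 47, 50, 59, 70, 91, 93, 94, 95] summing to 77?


lo=0(27)+hi=9(95)=122
lo=0(27)+hi=8(94)=121
lo=0(27)+hi=7(93)=120
lo=0(27)+hi=6(91)=118
lo=0(27)+hi=5(70)=97
lo=0(27)+hi=4(59)=86
lo=0(27)+hi=3(50)=77

Yes: 27+50=77


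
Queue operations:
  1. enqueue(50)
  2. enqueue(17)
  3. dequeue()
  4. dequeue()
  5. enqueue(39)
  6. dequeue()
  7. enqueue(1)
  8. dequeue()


enqueue(50) -> [50]
enqueue(17) -> [50, 17]
dequeue()->50, [17]
dequeue()->17, []
enqueue(39) -> [39]
dequeue()->39, []
enqueue(1) -> [1]
dequeue()->1, []

Final queue: []


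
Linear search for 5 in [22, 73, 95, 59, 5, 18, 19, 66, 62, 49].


i=0: 22!=5
i=1: 73!=5
i=2: 95!=5
i=3: 59!=5
i=4: 5==5 found!

Found at 4, 5 comps


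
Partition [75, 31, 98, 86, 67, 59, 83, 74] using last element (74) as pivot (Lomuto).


Pivot: 74
  31 <= 74: swap -> [31, 75, 98, 86, 67, 59, 83, 74]
  67 <= 74: swap -> [31, 67, 98, 86, 75, 59, 83, 74]
  59 <= 74: swap -> [31, 67, 59, 86, 75, 98, 83, 74]
Place pivot at 3: [31, 67, 59, 74, 75, 98, 83, 86]

Partitioned: [31, 67, 59, 74, 75, 98, 83, 86]


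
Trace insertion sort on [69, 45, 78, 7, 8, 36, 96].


Initial: [69, 45, 78, 7, 8, 36, 96]
Insert 45: [45, 69, 78, 7, 8, 36, 96]
Insert 78: [45, 69, 78, 7, 8, 36, 96]
Insert 7: [7, 45, 69, 78, 8, 36, 96]
Insert 8: [7, 8, 45, 69, 78, 36, 96]
Insert 36: [7, 8, 36, 45, 69, 78, 96]
Insert 96: [7, 8, 36, 45, 69, 78, 96]

Sorted: [7, 8, 36, 45, 69, 78, 96]


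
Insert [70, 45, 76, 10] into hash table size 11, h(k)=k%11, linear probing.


Insert 70: h=4 -> slot 4
Insert 45: h=1 -> slot 1
Insert 76: h=10 -> slot 10
Insert 10: h=10, 1 probes -> slot 0

Table: [10, 45, None, None, 70, None, None, None, None, None, 76]


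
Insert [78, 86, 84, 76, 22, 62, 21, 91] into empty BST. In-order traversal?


Insert 78: root
Insert 86: R from 78
Insert 84: R from 78 -> L from 86
Insert 76: L from 78
Insert 22: L from 78 -> L from 76
Insert 62: L from 78 -> L from 76 -> R from 22
Insert 21: L from 78 -> L from 76 -> L from 22
Insert 91: R from 78 -> R from 86

In-order: [21, 22, 62, 76, 78, 84, 86, 91]


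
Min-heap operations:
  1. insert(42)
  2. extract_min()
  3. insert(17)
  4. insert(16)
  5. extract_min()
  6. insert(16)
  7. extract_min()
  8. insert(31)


insert(42) -> [42]
extract_min()->42, []
insert(17) -> [17]
insert(16) -> [16, 17]
extract_min()->16, [17]
insert(16) -> [16, 17]
extract_min()->16, [17]
insert(31) -> [17, 31]

Final heap: [17, 31]


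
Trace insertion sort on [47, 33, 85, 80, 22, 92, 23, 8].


Initial: [47, 33, 85, 80, 22, 92, 23, 8]
Insert 33: [33, 47, 85, 80, 22, 92, 23, 8]
Insert 85: [33, 47, 85, 80, 22, 92, 23, 8]
Insert 80: [33, 47, 80, 85, 22, 92, 23, 8]
Insert 22: [22, 33, 47, 80, 85, 92, 23, 8]
Insert 92: [22, 33, 47, 80, 85, 92, 23, 8]
Insert 23: [22, 23, 33, 47, 80, 85, 92, 8]
Insert 8: [8, 22, 23, 33, 47, 80, 85, 92]

Sorted: [8, 22, 23, 33, 47, 80, 85, 92]


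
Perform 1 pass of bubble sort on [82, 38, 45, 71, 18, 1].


Initial: [82, 38, 45, 71, 18, 1]
Pass 1: [38, 45, 71, 18, 1, 82] (5 swaps)

After 1 pass: [38, 45, 71, 18, 1, 82]


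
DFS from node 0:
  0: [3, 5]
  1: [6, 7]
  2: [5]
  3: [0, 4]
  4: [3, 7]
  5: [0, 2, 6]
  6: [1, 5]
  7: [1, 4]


Visit 0, push [5, 3]
Visit 3, push [4]
Visit 4, push [7]
Visit 7, push [1]
Visit 1, push [6]
Visit 6, push [5]
Visit 5, push [2]
Visit 2, push []

DFS order: [0, 3, 4, 7, 1, 6, 5, 2]


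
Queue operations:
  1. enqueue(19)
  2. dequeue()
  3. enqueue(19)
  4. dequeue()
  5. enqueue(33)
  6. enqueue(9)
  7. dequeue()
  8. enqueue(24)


enqueue(19) -> [19]
dequeue()->19, []
enqueue(19) -> [19]
dequeue()->19, []
enqueue(33) -> [33]
enqueue(9) -> [33, 9]
dequeue()->33, [9]
enqueue(24) -> [9, 24]

Final queue: [9, 24]


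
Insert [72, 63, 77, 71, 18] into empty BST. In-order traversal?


Insert 72: root
Insert 63: L from 72
Insert 77: R from 72
Insert 71: L from 72 -> R from 63
Insert 18: L from 72 -> L from 63

In-order: [18, 63, 71, 72, 77]


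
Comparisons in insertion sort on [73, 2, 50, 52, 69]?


Algorithm: insertion sort
Input: [73, 2, 50, 52, 69]
Sorted: [2, 50, 52, 69, 73]

7


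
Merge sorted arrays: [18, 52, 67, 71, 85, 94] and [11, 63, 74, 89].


Take 11 from B
Take 18 from A
Take 52 from A
Take 63 from B
Take 67 from A
Take 71 from A
Take 74 from B
Take 85 from A
Take 89 from B

Merged: [11, 18, 52, 63, 67, 71, 74, 85, 89, 94]


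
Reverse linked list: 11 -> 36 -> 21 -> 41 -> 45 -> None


Step 1: curr=11, set curr.next=prev(None) | reversed so far: 11
Step 2: curr=36, set curr.next=prev(11) | reversed so far: 36 -> 11
Step 3: curr=21, set curr.next=prev(36) | reversed so far: 21 -> 36 -> 11
Step 4: curr=41, set curr.next=prev(21) | reversed so far: 41 -> 21 -> 36 -> 11
Step 5: curr=45, set curr.next=prev(41) | reversed so far: 45 -> 41 -> 21 -> 36 -> 11

45 -> 41 -> 21 -> 36 -> 11 -> None


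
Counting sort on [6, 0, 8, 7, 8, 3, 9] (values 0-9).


Input: [6, 0, 8, 7, 8, 3, 9]
Counts: [1, 0, 0, 1, 0, 0, 1, 1, 2, 1]

Sorted: [0, 3, 6, 7, 8, 8, 9]


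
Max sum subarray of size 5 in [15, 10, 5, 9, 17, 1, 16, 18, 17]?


[0:5]: 56
[1:6]: 42
[2:7]: 48
[3:8]: 61
[4:9]: 69

Max: 69 at [4:9]


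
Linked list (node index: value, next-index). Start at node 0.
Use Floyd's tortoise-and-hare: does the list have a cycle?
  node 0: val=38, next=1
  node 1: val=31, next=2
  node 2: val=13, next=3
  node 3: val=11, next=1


Floyd's tortoise (slow, +1) and hare (fast, +2):
  init: slow=0, fast=0
  step 1: slow=1, fast=2
  step 2: slow=2, fast=1
  step 3: slow=3, fast=3
  slow == fast at node 3: cycle detected

Cycle: yes


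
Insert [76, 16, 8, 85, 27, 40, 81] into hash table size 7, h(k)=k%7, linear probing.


Insert 76: h=6 -> slot 6
Insert 16: h=2 -> slot 2
Insert 8: h=1 -> slot 1
Insert 85: h=1, 2 probes -> slot 3
Insert 27: h=6, 1 probes -> slot 0
Insert 40: h=5 -> slot 5
Insert 81: h=4 -> slot 4

Table: [27, 8, 16, 85, 81, 40, 76]


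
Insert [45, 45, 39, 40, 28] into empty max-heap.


Insert 45: [45]
Insert 45: [45, 45]
Insert 39: [45, 45, 39]
Insert 40: [45, 45, 39, 40]
Insert 28: [45, 45, 39, 40, 28]

Final heap: [45, 45, 39, 40, 28]


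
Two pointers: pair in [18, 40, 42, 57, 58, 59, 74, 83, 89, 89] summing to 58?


lo=0(18)+hi=9(89)=107
lo=0(18)+hi=8(89)=107
lo=0(18)+hi=7(83)=101
lo=0(18)+hi=6(74)=92
lo=0(18)+hi=5(59)=77
lo=0(18)+hi=4(58)=76
lo=0(18)+hi=3(57)=75
lo=0(18)+hi=2(42)=60
lo=0(18)+hi=1(40)=58

Yes: 18+40=58


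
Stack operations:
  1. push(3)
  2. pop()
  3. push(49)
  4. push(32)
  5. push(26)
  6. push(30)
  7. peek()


push(3) -> [3]
pop()->3, []
push(49) -> [49]
push(32) -> [49, 32]
push(26) -> [49, 32, 26]
push(30) -> [49, 32, 26, 30]
peek()->30

Final stack: [49, 32, 26, 30]


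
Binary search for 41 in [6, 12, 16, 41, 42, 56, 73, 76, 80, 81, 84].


Step 1: lo=0, hi=10, mid=5, val=56
Step 2: lo=0, hi=4, mid=2, val=16
Step 3: lo=3, hi=4, mid=3, val=41

Found at index 3


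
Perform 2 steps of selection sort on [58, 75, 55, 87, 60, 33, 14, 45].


Initial: [58, 75, 55, 87, 60, 33, 14, 45]
Step 1: min=14 at 6
  Swap: [14, 75, 55, 87, 60, 33, 58, 45]
Step 2: min=33 at 5
  Swap: [14, 33, 55, 87, 60, 75, 58, 45]

After 2 steps: [14, 33, 55, 87, 60, 75, 58, 45]


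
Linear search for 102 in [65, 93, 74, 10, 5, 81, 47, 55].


i=0: 65!=102
i=1: 93!=102
i=2: 74!=102
i=3: 10!=102
i=4: 5!=102
i=5: 81!=102
i=6: 47!=102
i=7: 55!=102

Not found, 8 comps


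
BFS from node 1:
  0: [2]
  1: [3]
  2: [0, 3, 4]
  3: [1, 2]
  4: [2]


Visit 1, enqueue [3]
Visit 3, enqueue [2]
Visit 2, enqueue [0, 4]
Visit 0, enqueue []
Visit 4, enqueue []

BFS order: [1, 3, 2, 0, 4]


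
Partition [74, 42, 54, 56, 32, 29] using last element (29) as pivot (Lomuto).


Pivot: 29
Place pivot at 0: [29, 42, 54, 56, 32, 74]

Partitioned: [29, 42, 54, 56, 32, 74]


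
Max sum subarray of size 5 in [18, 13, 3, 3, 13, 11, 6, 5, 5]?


[0:5]: 50
[1:6]: 43
[2:7]: 36
[3:8]: 38
[4:9]: 40

Max: 50 at [0:5]


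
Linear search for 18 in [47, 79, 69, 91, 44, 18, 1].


i=0: 47!=18
i=1: 79!=18
i=2: 69!=18
i=3: 91!=18
i=4: 44!=18
i=5: 18==18 found!

Found at 5, 6 comps


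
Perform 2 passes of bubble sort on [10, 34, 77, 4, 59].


Initial: [10, 34, 77, 4, 59]
Pass 1: [10, 34, 4, 59, 77] (2 swaps)
Pass 2: [10, 4, 34, 59, 77] (1 swaps)

After 2 passes: [10, 4, 34, 59, 77]


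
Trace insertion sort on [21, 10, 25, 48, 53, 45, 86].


Initial: [21, 10, 25, 48, 53, 45, 86]
Insert 10: [10, 21, 25, 48, 53, 45, 86]
Insert 25: [10, 21, 25, 48, 53, 45, 86]
Insert 48: [10, 21, 25, 48, 53, 45, 86]
Insert 53: [10, 21, 25, 48, 53, 45, 86]
Insert 45: [10, 21, 25, 45, 48, 53, 86]
Insert 86: [10, 21, 25, 45, 48, 53, 86]

Sorted: [10, 21, 25, 45, 48, 53, 86]


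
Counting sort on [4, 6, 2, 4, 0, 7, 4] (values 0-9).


Input: [4, 6, 2, 4, 0, 7, 4]
Counts: [1, 0, 1, 0, 3, 0, 1, 1, 0, 0]

Sorted: [0, 2, 4, 4, 4, 6, 7]


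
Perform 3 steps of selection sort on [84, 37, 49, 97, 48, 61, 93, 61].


Initial: [84, 37, 49, 97, 48, 61, 93, 61]
Step 1: min=37 at 1
  Swap: [37, 84, 49, 97, 48, 61, 93, 61]
Step 2: min=48 at 4
  Swap: [37, 48, 49, 97, 84, 61, 93, 61]
Step 3: min=49 at 2
  Swap: [37, 48, 49, 97, 84, 61, 93, 61]

After 3 steps: [37, 48, 49, 97, 84, 61, 93, 61]


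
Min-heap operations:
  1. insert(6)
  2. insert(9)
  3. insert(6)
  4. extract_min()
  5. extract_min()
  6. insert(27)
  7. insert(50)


insert(6) -> [6]
insert(9) -> [6, 9]
insert(6) -> [6, 9, 6]
extract_min()->6, [6, 9]
extract_min()->6, [9]
insert(27) -> [9, 27]
insert(50) -> [9, 27, 50]

Final heap: [9, 27, 50]


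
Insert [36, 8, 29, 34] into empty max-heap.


Insert 36: [36]
Insert 8: [36, 8]
Insert 29: [36, 8, 29]
Insert 34: [36, 34, 29, 8]

Final heap: [36, 34, 29, 8]


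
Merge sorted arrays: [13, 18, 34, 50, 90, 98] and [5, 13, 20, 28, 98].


Take 5 from B
Take 13 from A
Take 13 from B
Take 18 from A
Take 20 from B
Take 28 from B
Take 34 from A
Take 50 from A
Take 90 from A
Take 98 from A

Merged: [5, 13, 13, 18, 20, 28, 34, 50, 90, 98, 98]


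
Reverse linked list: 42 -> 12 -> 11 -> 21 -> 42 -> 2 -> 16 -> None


Step 1: curr=42, set curr.next=prev(None) | reversed so far: 42
Step 2: curr=12, set curr.next=prev(42) | reversed so far: 12 -> 42
Step 3: curr=11, set curr.next=prev(12) | reversed so far: 11 -> 12 -> 42
Step 4: curr=21, set curr.next=prev(11) | reversed so far: 21 -> 11 -> 12 -> 42
Step 5: curr=42, set curr.next=prev(21) | reversed so far: 42 -> 21 -> 11 -> 12 -> 42
Step 6: curr=2, set curr.next=prev(42) | reversed so far: 2 -> 42 -> 21 -> 11 -> 12 -> 42
Step 7: curr=16, set curr.next=prev(2) | reversed so far: 16 -> 2 -> 42 -> 21 -> 11 -> 12 -> 42

16 -> 2 -> 42 -> 21 -> 11 -> 12 -> 42 -> None


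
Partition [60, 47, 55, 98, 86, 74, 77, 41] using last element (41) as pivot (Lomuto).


Pivot: 41
Place pivot at 0: [41, 47, 55, 98, 86, 74, 77, 60]

Partitioned: [41, 47, 55, 98, 86, 74, 77, 60]


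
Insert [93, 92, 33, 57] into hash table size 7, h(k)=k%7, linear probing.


Insert 93: h=2 -> slot 2
Insert 92: h=1 -> slot 1
Insert 33: h=5 -> slot 5
Insert 57: h=1, 2 probes -> slot 3

Table: [None, 92, 93, 57, None, 33, None]


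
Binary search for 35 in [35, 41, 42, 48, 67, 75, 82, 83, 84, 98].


Step 1: lo=0, hi=9, mid=4, val=67
Step 2: lo=0, hi=3, mid=1, val=41
Step 3: lo=0, hi=0, mid=0, val=35

Found at index 0


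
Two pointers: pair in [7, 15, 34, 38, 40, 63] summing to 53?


lo=0(7)+hi=5(63)=70
lo=0(7)+hi=4(40)=47
lo=1(15)+hi=4(40)=55
lo=1(15)+hi=3(38)=53

Yes: 15+38=53


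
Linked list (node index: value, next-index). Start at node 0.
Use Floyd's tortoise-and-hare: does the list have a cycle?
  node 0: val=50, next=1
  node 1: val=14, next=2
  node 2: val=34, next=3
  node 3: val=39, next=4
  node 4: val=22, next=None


Floyd's tortoise (slow, +1) and hare (fast, +2):
  init: slow=0, fast=0
  step 1: slow=1, fast=2
  step 2: slow=2, fast=4
  step 3: fast -> None, no cycle

Cycle: no
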